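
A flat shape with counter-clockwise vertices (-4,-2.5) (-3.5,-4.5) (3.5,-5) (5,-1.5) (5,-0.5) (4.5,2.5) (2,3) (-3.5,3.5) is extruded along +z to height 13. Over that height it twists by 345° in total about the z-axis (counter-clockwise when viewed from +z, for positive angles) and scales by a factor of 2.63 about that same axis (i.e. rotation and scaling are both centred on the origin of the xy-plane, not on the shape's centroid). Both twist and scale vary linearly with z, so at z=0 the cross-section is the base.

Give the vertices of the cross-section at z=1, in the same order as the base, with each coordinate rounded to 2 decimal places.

Cross-section at z=1: (-2.77,-4.53) (-1.26,-6.29) (6.04,-3.27) (5.79,1.00) (5.29,2.01) (3.27,4.78) (0.51,4.03) (-5.28,1.76)

t = z/height = 1/13 = 0.0769231
s = 1 + (scale-1)·z/height = 1 + (2.63-1)·1/13 = 1.125385
θ = twist·z/height = 345°·1/13 = 26.5385° = 0.463184 rad
cos θ = 0.894635, sin θ = 0.446798 (intermediates below are computed at full precision and shown rounded to 5 d.p.)
v1: (-4,-2.5) → rotate → (-2.46154,-4.02378) → ×s → (-2.77018,-4.52830) → (-2.77,-4.53)
v2: (-3.5,-4.5) → rotate → (-1.12063,-5.58965) → ×s → (-1.26114,-6.29051) → (-1.26,-6.29)
v3: (3.5,-5) → rotate → (5.36521,-2.90938) → ×s → (6.03793,-3.27417) → (6.04,-3.27)
v4: (5,-1.5) → rotate → (5.14337,0.89204) → ×s → (5.78827,1.00389) → (5.79,1.00)
v5: (5,-0.5) → rotate → (4.69657,1.78668) → ×s → (5.28545,2.01070) → (5.29,2.01)
v6: (4.5,2.5) → rotate → (2.90886,4.24718) → ×s → (3.27359,4.77971) → (3.27,4.78)
v7: (2,3) → rotate → (0.44887,3.57750) → ×s → (0.50516,4.02606) → (0.51,4.03)
v8: (-3.5,3.5) → rotate → (-4.69502,1.56743) → ×s → (-5.28370,1.76396) → (-5.28,1.76)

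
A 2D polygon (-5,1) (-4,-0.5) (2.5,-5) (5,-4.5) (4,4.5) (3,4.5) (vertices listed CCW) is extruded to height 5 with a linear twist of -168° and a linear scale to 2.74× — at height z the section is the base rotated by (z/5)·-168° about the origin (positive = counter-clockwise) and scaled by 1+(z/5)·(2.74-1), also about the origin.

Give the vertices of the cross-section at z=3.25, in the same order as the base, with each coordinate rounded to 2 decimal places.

Cross-section at z=3.25: (5.52,9.36) (1.80,8.40) (-11.81,-1.53) (-12.56,-6.91) (6.25,-11.20) (6.95,-9.19)

t = z/height = 3.25/5 = 0.65
s = 1 + (scale-1)·z/height = 1 + (2.74-1)·3.25/5 = 2.131000
θ = twist·z/height = -168°·3.25/5 = -109.2000° = -1.905900 rad
cos θ = -0.328867, sin θ = -0.944376 (intermediates below are computed at full precision and shown rounded to 5 d.p.)
v1: (-5,1) → rotate → (2.58871,4.39302) → ×s → (5.51654,9.36152) → (5.52,9.36)
v2: (-4,-0.5) → rotate → (0.84328,3.94194) → ×s → (1.79703,8.40027) → (1.80,8.40)
v3: (2.5,-5) → rotate → (-5.54405,-0.71661) → ×s → (-11.81437,-1.52709) → (-11.81,-1.53)
v4: (5,-4.5) → rotate → (-5.89403,-3.24198) → ×s → (-12.56017,-6.90866) → (-12.56,-6.91)
v5: (4,4.5) → rotate → (2.93423,-5.25741) → ×s → (6.25284,-11.20353) → (6.25,-11.20)
v6: (3,4.5) → rotate → (3.26309,-4.31303) → ×s → (6.95365,-9.19106) → (6.95,-9.19)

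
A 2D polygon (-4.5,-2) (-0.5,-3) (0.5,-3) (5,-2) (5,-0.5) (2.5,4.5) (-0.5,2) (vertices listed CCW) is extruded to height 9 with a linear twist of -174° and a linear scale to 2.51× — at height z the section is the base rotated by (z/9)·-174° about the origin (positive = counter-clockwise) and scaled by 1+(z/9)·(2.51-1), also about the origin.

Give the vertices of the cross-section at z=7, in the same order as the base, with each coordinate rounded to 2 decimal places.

Cross-section at z=7: (3.90,9.97) (-3.81,5.40) (-5.36,3.88) (-10.79,-4.55) (-8.50,-6.87) (3.01,-10.78) (3.83,-2.33)

t = z/height = 7/9 = 0.777778
s = 1 + (scale-1)·z/height = 1 + (2.51-1)·7/9 = 2.174444
θ = twist·z/height = -174°·7/9 = -135.3333° = -2.362012 rad
cos θ = -0.711209, sin θ = -0.702981 (intermediates below are computed at full precision and shown rounded to 5 d.p.)
v1: (-4.5,-2) → rotate → (1.79448,4.58583) → ×s → (3.90199,9.97164) → (3.90,9.97)
v2: (-0.5,-3) → rotate → (-1.75334,2.48512) → ×s → (-3.81254,5.40375) → (-3.81,5.40)
v3: (0.5,-3) → rotate → (-2.46455,1.78214) → ×s → (-5.35902,3.87515) → (-5.36,3.88)
v4: (5,-2) → rotate → (-4.96200,-2.09249) → ×s → (-10.78960,-4.55000) → (-10.79,-4.55)
v5: (5,-0.5) → rotate → (-3.90753,-3.15930) → ×s → (-8.49671,-6.86972) → (-8.50,-6.87)
v6: (2.5,4.5) → rotate → (1.38539,-4.95789) → ×s → (3.01246,-10.78066) → (3.01,-10.78)
v7: (-0.5,2) → rotate → (1.76157,-1.07093) → ×s → (3.83043,-2.32867) → (3.83,-2.33)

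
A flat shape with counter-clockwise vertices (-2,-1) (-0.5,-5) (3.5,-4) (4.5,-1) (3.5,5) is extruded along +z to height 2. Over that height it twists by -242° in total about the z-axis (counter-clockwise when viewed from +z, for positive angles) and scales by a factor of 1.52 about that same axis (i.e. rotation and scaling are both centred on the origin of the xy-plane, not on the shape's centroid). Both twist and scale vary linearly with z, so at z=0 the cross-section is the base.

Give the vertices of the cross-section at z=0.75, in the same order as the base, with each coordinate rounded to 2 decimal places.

t = z/height = 0.75/2 = 0.375
s = 1 + (scale-1)·z/height = 1 + (1.52-1)·0.75/2 = 1.195000
θ = twist·z/height = -242°·0.75/2 = -90.7500° = -1.583886 rad
cos θ = -0.013090, sin θ = -0.999914 (intermediates below are computed at full precision and shown rounded to 5 d.p.)
v1: (-2,-1) → rotate → (-0.97374,2.01292) → ×s → (-1.16361,2.40544) → (-1.16,2.41)
v2: (-0.5,-5) → rotate → (-4.99303,0.56541) → ×s → (-5.96667,0.67566) → (-5.97,0.68)
v3: (3.5,-4) → rotate → (-4.04547,-3.44734) → ×s → (-4.83434,-4.11957) → (-4.83,-4.12)
v4: (4.5,-1) → rotate → (-1.05882,-4.48652) → ×s → (-1.26529,-5.36140) → (-1.27,-5.36)
v5: (3.5,5) → rotate → (4.95376,-3.56515) → ×s → (5.91974,-4.26035) → (5.92,-4.26)

Cross-section at z=0.75: (-1.16,2.41) (-5.97,0.68) (-4.83,-4.12) (-1.27,-5.36) (5.92,-4.26)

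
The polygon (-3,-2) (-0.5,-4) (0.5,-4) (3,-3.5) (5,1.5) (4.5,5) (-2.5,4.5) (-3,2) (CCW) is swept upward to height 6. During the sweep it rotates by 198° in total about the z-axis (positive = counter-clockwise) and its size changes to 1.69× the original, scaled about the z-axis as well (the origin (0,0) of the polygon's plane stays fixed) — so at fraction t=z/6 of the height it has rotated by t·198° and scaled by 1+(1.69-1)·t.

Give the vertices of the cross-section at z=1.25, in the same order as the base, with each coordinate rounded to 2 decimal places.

t = z/height = 1.25/6 = 0.208333
s = 1 + (scale-1)·z/height = 1 + (1.69-1)·1.25/6 = 1.143750
θ = twist·z/height = 198°·1.25/6 = 41.2500° = 0.719948 rad
cos θ = 0.751840, sin θ = 0.659346 (intermediates below are computed at full precision and shown rounded to 5 d.p.)
v1: (-3,-2) → rotate → (-0.93683,-3.48172) → ×s → (-1.07150,-3.98221) → (-1.07,-3.98)
v2: (-0.5,-4) → rotate → (2.26146,-3.33703) → ×s → (2.58655,-3.81673) → (2.59,-3.82)
v3: (0.5,-4) → rotate → (3.01330,-2.67769) → ×s → (3.44647,-3.06260) → (3.45,-3.06)
v4: (3,-3.5) → rotate → (4.56323,-0.65340) → ×s → (5.21919,-0.74733) → (5.22,-0.75)
v5: (5,1.5) → rotate → (2.77018,4.42449) → ×s → (3.16839,5.06051) → (3.17,5.06)
v6: (4.5,5) → rotate → (0.08655,6.72626) → ×s → (0.09899,7.69315) → (0.10,7.69)
v7: (-2.5,4.5) → rotate → (-4.84666,1.73491) → ×s → (-5.54336,1.98431) → (-5.54,1.98)
v8: (-3,2) → rotate → (-3.57421,-0.47436) → ×s → (-4.08800,-0.54255) → (-4.09,-0.54)

Cross-section at z=1.25: (-1.07,-3.98) (2.59,-3.82) (3.45,-3.06) (5.22,-0.75) (3.17,5.06) (0.10,7.69) (-5.54,1.98) (-4.09,-0.54)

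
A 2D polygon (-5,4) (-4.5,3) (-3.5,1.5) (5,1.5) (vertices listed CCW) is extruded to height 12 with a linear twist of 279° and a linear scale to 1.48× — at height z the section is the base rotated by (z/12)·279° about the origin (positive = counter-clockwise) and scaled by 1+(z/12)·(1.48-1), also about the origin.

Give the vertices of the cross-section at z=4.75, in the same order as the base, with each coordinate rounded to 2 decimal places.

t = z/height = 4.75/12 = 0.395833
s = 1 + (scale-1)·z/height = 1 + (1.48-1)·4.75/12 = 1.190000
θ = twist·z/height = 279°·4.75/12 = 110.4375° = 1.927498 rad
cos θ = -0.349185, sin θ = 0.937054 (intermediates below are computed at full precision and shown rounded to 5 d.p.)
v1: (-5,4) → rotate → (-2.00229,-6.08201) → ×s → (-2.38272,-7.23759) → (-2.38,-7.24)
v2: (-4.5,3) → rotate → (-1.23983,-5.26430) → ×s → (-1.47539,-6.26451) → (-1.48,-6.26)
v3: (-3.5,1.5) → rotate → (-0.18343,-3.80347) → ×s → (-0.21828,-4.52612) → (-0.22,-4.53)
v4: (5,1.5) → rotate → (-3.15151,4.16149) → ×s → (-3.75029,4.95217) → (-3.75,4.95)

Cross-section at z=4.75: (-2.38,-7.24) (-1.48,-6.26) (-0.22,-4.53) (-3.75,4.95)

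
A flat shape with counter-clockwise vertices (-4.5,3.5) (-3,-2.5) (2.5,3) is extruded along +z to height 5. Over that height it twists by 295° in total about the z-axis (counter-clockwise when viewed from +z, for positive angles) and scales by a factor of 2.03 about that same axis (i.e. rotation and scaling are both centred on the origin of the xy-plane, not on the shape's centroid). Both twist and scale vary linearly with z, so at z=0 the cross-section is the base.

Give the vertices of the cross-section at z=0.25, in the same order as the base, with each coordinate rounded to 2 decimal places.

t = z/height = 0.25/5 = 0.05
s = 1 + (scale-1)·z/height = 1 + (2.03-1)·0.25/5 = 1.051500
θ = twist·z/height = 295°·0.25/5 = 14.7500° = 0.257436 rad
cos θ = 0.967046, sin θ = 0.254602 (intermediates below are computed at full precision and shown rounded to 5 d.p.)
v1: (-4.5,3.5) → rotate → (-5.24281,2.23895) → ×s → (-5.51282,2.35426) → (-5.51,2.35)
v2: (-3,-2.5) → rotate → (-2.26463,-3.18142) → ×s → (-2.38126,-3.34526) → (-2.38,-3.35)
v3: (2.5,3) → rotate → (1.65381,3.53764) → ×s → (1.73898,3.71983) → (1.74,3.72)

Cross-section at z=0.25: (-5.51,2.35) (-2.38,-3.35) (1.74,3.72)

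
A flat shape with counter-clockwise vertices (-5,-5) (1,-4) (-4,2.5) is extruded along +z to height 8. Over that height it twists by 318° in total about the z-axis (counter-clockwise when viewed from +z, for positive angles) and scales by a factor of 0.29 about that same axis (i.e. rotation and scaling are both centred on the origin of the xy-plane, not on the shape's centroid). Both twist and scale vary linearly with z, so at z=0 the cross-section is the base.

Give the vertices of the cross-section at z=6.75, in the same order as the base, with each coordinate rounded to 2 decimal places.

Cross-section at z=6.75: (-1.94,2.06) (-1.61,-0.35) (1.05,1.57)

t = z/height = 6.75/8 = 0.84375
s = 1 + (scale-1)·z/height = 1 + (0.29-1)·6.75/8 = 0.400938
θ = twist·z/height = 318°·6.75/8 = 268.3125° = 4.682937 rad
cos θ = -0.029448, sin θ = -0.999566 (intermediates below are computed at full precision and shown rounded to 5 d.p.)
v1: (-5,-5) → rotate → (-4.85059,5.14507) → ×s → (-1.94478,2.06285) → (-1.94,2.06)
v2: (1,-4) → rotate → (-4.02771,-0.88177) → ×s → (-1.61486,-0.35354) → (-1.61,-0.35)
v3: (-4,2.5) → rotate → (2.61671,3.92464) → ×s → (1.04914,1.57354) → (1.05,1.57)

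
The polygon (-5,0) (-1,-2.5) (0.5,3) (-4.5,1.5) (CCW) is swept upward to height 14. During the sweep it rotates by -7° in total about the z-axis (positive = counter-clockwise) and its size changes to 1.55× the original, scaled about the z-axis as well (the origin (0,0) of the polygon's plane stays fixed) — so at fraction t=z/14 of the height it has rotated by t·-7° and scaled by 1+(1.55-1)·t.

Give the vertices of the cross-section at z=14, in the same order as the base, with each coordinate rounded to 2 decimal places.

Cross-section at z=14: (-7.69,0.94) (-2.01,-3.66) (1.34,4.52) (-6.64,3.16)

t = z/height = 14/14 = 1
s = 1 + (scale-1)·z/height = 1 + (1.55-1)·14/14 = 1.550000
θ = twist·z/height = -7°·14/14 = -7.0000° = -0.122173 rad
cos θ = 0.992546, sin θ = -0.121869 (intermediates below are computed at full precision and shown rounded to 5 d.p.)
v1: (-5,0) → rotate → (-4.96273,0.60935) → ×s → (-7.69223,0.94449) → (-7.69,0.94)
v2: (-1,-2.5) → rotate → (-1.29722,-2.35950) → ×s → (-2.01069,-3.65722) → (-2.01,-3.66)
v3: (0.5,3) → rotate → (0.86188,2.91670) → ×s → (1.33592,4.52089) → (1.34,4.52)
v4: (-4.5,1.5) → rotate → (-4.28365,2.03723) → ×s → (-6.63966,3.15771) → (-6.64,3.16)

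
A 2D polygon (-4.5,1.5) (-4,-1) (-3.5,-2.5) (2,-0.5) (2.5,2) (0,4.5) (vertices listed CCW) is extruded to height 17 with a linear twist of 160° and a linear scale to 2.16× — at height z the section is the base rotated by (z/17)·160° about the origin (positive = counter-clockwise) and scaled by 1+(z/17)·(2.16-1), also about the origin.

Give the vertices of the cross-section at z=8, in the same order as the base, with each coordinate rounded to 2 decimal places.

Cross-section at z=8: (-4.01,-6.14) (-0.07,-6.37) (2.36,-6.21) (1.53,2.79) (-2.01,4.52) (-6.73,1.77)

t = z/height = 8/17 = 0.470588
s = 1 + (scale-1)·z/height = 1 + (2.16-1)·8/17 = 1.545882
θ = twist·z/height = 160°·8/17 = 75.2941° = 1.314130 rad
cos θ = 0.253857, sin θ = 0.967242 (intermediates below are computed at full precision and shown rounded to 5 d.p.)
v1: (-4.5,1.5) → rotate → (-2.59322,-3.97180) → ×s → (-4.00881,-6.13994) → (-4.01,-6.14)
v2: (-4,-1) → rotate → (-0.04819,-4.12282) → ×s → (-0.07449,-6.37340) → (-0.07,-6.37)
v3: (-3.5,-2.5) → rotate → (1.52960,-4.01999) → ×s → (2.36459,-6.21443) → (2.36,-6.21)
v4: (2,-0.5) → rotate → (0.99134,1.80755) → ×s → (1.53249,2.79427) → (1.53,2.79)
v5: (2.5,2) → rotate → (-1.29984,2.92582) → ×s → (-2.00940,4.52297) → (-2.01,4.52)
v6: (0,4.5) → rotate → (-4.35259,1.14236) → ×s → (-6.72859,1.76595) → (-6.73,1.77)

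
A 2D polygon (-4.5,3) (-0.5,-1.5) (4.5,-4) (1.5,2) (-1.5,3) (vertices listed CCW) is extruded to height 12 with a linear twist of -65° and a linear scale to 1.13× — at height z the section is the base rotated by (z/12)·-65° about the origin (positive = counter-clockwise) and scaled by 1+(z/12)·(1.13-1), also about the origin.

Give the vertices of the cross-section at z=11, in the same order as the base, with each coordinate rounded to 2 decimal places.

Cross-section at z=11: (0.35,6.04) (-1.73,-0.37) (-1.31,-6.61) (2.78,-0.31) (2.05,3.15)

t = z/height = 11/12 = 0.916667
s = 1 + (scale-1)·z/height = 1 + (1.13-1)·11/12 = 1.119167
θ = twist·z/height = -65°·11/12 = -59.5833° = -1.039925 rad
cos θ = 0.506285, sin θ = -0.862366 (intermediates below are computed at full precision and shown rounded to 5 d.p.)
v1: (-4.5,3) → rotate → (0.30882,5.39950) → ×s → (0.34562,6.04294) → (0.35,6.04)
v2: (-0.5,-1.5) → rotate → (-1.54669,-0.32824) → ×s → (-1.73101,-0.36736) → (-1.73,-0.37)
v3: (4.5,-4) → rotate → (-1.17118,-5.90579) → ×s → (-1.31075,-6.60956) → (-1.31,-6.61)
v4: (1.5,2) → rotate → (2.48416,-0.28098) → ×s → (2.78019,-0.31446) → (2.78,-0.31)
v5: (-1.5,3) → rotate → (1.82767,2.81240) → ×s → (2.04547,3.14755) → (2.05,3.15)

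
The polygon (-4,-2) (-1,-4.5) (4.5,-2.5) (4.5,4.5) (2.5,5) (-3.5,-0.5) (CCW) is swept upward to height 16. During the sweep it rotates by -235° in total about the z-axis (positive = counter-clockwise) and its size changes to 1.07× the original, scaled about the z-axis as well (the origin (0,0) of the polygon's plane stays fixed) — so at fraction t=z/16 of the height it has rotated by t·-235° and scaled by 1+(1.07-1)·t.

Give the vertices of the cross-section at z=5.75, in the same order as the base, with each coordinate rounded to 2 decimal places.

t = z/height = 5.75/16 = 0.359375
s = 1 + (scale-1)·z/height = 1 + (1.07-1)·5.75/16 = 1.025156
θ = twist·z/height = -235°·5.75/16 = -84.4531° = -1.473985 rad
cos θ = 0.096660, sin θ = -0.995317 (intermediates below are computed at full precision and shown rounded to 5 d.p.)
v1: (-4,-2) → rotate → (-2.37728,3.78795) → ×s → (-2.43708,3.88324) → (-2.44,3.88)
v2: (-1,-4.5) → rotate → (-4.57559,0.56035) → ×s → (-4.69069,0.57444) → (-4.69,0.57)
v3: (4.5,-2.5) → rotate → (-2.05332,-4.72058) → ×s → (-2.10498,-4.83933) → (-2.10,-4.84)
v4: (4.5,4.5) → rotate → (4.91390,-4.04396) → ×s → (5.03751,-4.14569) → (5.04,-4.15)
v5: (2.5,5) → rotate → (5.21824,-2.00499) → ×s → (5.34951,-2.05543) → (5.35,-2.06)
v6: (-3.5,-0.5) → rotate → (-0.83597,3.43528) → ×s → (-0.85700,3.52170) → (-0.86,3.52)

Cross-section at z=5.75: (-2.44,3.88) (-4.69,0.57) (-2.10,-4.84) (5.04,-4.15) (5.35,-2.06) (-0.86,3.52)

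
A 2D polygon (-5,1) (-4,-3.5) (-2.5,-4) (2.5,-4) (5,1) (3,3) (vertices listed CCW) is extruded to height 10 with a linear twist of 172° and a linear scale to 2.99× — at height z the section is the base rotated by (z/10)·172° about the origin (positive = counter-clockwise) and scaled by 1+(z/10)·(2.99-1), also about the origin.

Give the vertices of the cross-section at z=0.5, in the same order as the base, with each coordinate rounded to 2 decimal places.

Cross-section at z=0.5: (-5.60,0.27) (-3.77,-4.46) (-2.06,-4.76) (3.38,-3.94) (5.27,1.91) (2.77,3.75)

t = z/height = 0.5/10 = 0.05
s = 1 + (scale-1)·z/height = 1 + (2.99-1)·0.5/10 = 1.099500
θ = twist·z/height = 172°·0.5/10 = 8.6000° = 0.150098 rad
cos θ = 0.988756, sin θ = 0.149535 (intermediates below are computed at full precision and shown rounded to 5 d.p.)
v1: (-5,1) → rotate → (-5.09332,0.24108) → ×s → (-5.60010,0.26507) → (-5.60,0.27)
v2: (-4,-3.5) → rotate → (-3.43165,-4.05879) → ×s → (-3.77310,-4.46264) → (-3.77,-4.46)
v3: (-2.5,-4) → rotate → (-1.87375,-4.32886) → ×s → (-2.06019,-4.75959) → (-2.06,-4.76)
v4: (2.5,-4) → rotate → (3.07003,-3.58119) → ×s → (3.37550,-3.93752) → (3.38,-3.94)
v5: (5,1) → rotate → (4.79425,1.73643) → ×s → (5.27127,1.90921) → (5.27,1.91)
v6: (3,3) → rotate → (2.51766,3.41488) → ×s → (2.76817,3.75466) → (2.77,3.75)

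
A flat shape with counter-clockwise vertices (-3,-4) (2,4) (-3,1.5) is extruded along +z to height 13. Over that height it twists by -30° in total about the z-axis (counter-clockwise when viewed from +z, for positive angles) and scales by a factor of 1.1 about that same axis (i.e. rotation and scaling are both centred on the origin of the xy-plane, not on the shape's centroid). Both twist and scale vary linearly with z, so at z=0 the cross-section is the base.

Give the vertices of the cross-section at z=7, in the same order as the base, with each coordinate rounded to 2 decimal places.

t = z/height = 7/13 = 0.538462
s = 1 + (scale-1)·z/height = 1 + (1.1-1)·7/13 = 1.053846
θ = twist·z/height = -30°·7/13 = -16.1538° = -0.281938 rad
cos θ = 0.960518, sin θ = -0.278217 (intermediates below are computed at full precision and shown rounded to 5 d.p.)
v1: (-3,-4) → rotate → (-3.99442,-3.00742) → ×s → (-4.20951,-3.16936) → (-4.21,-3.17)
v2: (2,4) → rotate → (3.03391,3.28564) → ×s → (3.19727,3.46256) → (3.20,3.46)
v3: (-3,1.5) → rotate → (-2.46423,2.27543) → ×s → (-2.59692,2.39795) → (-2.60,2.40)

Cross-section at z=7: (-4.21,-3.17) (3.20,3.46) (-2.60,2.40)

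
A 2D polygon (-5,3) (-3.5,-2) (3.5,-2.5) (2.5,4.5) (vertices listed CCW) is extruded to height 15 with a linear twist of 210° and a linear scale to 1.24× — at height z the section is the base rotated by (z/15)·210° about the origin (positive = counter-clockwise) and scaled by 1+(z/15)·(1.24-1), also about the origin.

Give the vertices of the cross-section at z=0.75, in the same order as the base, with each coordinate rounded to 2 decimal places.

Cross-section at z=0.75: (-5.53,2.06) (-3.11,-2.64) (3.94,-1.84) (1.66,4.94)

t = z/height = 0.75/15 = 0.05
s = 1 + (scale-1)·z/height = 1 + (1.24-1)·0.75/15 = 1.012000
θ = twist·z/height = 210°·0.75/15 = 10.5000° = 0.183260 rad
cos θ = 0.983255, sin θ = 0.182236 (intermediates below are computed at full precision and shown rounded to 5 d.p.)
v1: (-5,3) → rotate → (-5.46298,2.03859) → ×s → (-5.52854,2.06305) → (-5.53,2.06)
v2: (-3.5,-2) → rotate → (-3.07692,-2.60433) → ×s → (-3.11384,-2.63559) → (-3.11,-2.64)
v3: (3.5,-2.5) → rotate → (3.89698,-1.82031) → ×s → (3.94374,-1.84216) → (3.94,-1.84)
v4: (2.5,4.5) → rotate → (1.63808,4.88024) → ×s → (1.65773,4.93880) → (1.66,4.94)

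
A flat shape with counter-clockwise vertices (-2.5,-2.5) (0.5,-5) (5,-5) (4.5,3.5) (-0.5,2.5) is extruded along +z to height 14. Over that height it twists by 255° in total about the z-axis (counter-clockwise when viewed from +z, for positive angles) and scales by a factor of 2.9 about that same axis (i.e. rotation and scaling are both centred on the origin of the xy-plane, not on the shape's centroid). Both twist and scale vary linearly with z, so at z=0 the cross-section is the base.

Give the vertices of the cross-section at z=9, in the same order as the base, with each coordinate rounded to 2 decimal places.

t = z/height = 9/14 = 0.642857
s = 1 + (scale-1)·z/height = 1 + (2.9-1)·9/14 = 2.221429
θ = twist·z/height = 255°·9/14 = 163.9286° = 2.861093 rad
cos θ = -0.960917, sin θ = 0.276836 (intermediates below are computed at full precision and shown rounded to 5 d.p.)
v1: (-2.5,-2.5) → rotate → (3.09438,1.71020) → ×s → (6.87395,3.79910) → (6.87,3.80)
v2: (0.5,-5) → rotate → (0.90372,4.94300) → ×s → (2.00755,10.98053) → (2.01,10.98)
v3: (5,-5) → rotate → (-3.42041,6.18876) → ×s → (-7.59819,13.74790) → (-7.60,13.75)
v4: (4.5,3.5) → rotate → (-5.29305,-2.11745) → ×s → (-11.75814,-4.70377) → (-11.76,-4.70)
v5: (-0.5,2.5) → rotate → (-0.21163,-2.54071) → ×s → (-0.47012,-5.64401) → (-0.47,-5.64)

Cross-section at z=9: (6.87,3.80) (2.01,10.98) (-7.60,13.75) (-11.76,-4.70) (-0.47,-5.64)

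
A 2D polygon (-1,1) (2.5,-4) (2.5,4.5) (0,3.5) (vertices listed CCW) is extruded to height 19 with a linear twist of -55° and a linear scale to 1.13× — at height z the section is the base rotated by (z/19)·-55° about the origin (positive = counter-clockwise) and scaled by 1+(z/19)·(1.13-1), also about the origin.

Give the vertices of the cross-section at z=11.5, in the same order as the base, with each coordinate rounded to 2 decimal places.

t = z/height = 11.5/19 = 0.605263
s = 1 + (scale-1)·z/height = 1 + (1.13-1)·11.5/19 = 1.078684
θ = twist·z/height = -55°·11.5/19 = -33.2895° = -0.581011 rad
cos θ = 0.835908, sin θ = -0.548869 (intermediates below are computed at full precision and shown rounded to 5 d.p.)
v1: (-1,1) → rotate → (-0.28704,1.38478) → ×s → (-0.30962,1.49374) → (-0.31,1.49)
v2: (2.5,-4) → rotate → (-0.10571,-4.71581) → ×s → (-0.11402,-5.08687) → (-0.11,-5.09)
v3: (2.5,4.5) → rotate → (4.55968,2.38941) → ×s → (4.91846,2.57742) → (4.92,2.58)
v4: (0,3.5) → rotate → (1.92104,2.92568) → ×s → (2.07220,3.15588) → (2.07,3.16)

Cross-section at z=11.5: (-0.31,1.49) (-0.11,-5.09) (4.92,2.58) (2.07,3.16)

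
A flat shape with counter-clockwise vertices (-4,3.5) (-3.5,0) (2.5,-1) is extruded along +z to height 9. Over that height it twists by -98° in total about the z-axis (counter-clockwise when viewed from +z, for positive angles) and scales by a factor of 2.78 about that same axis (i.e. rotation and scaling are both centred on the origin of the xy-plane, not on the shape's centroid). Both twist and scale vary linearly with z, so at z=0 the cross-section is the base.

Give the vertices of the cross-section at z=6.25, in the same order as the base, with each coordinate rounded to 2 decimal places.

Cross-section at z=6.25: (3.92,11.22) (-2.92,7.26) (0.02,-6.02)

t = z/height = 6.25/9 = 0.694444
s = 1 + (scale-1)·z/height = 1 + (2.78-1)·6.25/9 = 2.236111
θ = twist·z/height = -98°·6.25/9 = -68.0556° = -1.187794 rad
cos θ = 0.373707, sin θ = -0.927547 (intermediates below are computed at full precision and shown rounded to 5 d.p.)
v1: (-4,3.5) → rotate → (1.75158,5.01816) → ×s → (3.91674,11.22117) → (3.92,11.22)
v2: (-3.5,0) → rotate → (-1.30798,3.24641) → ×s → (-2.92478,7.25934) → (-2.92,7.26)
v3: (2.5,-1) → rotate → (0.00672,-2.69257) → ×s → (0.01503,-6.02089) → (0.02,-6.02)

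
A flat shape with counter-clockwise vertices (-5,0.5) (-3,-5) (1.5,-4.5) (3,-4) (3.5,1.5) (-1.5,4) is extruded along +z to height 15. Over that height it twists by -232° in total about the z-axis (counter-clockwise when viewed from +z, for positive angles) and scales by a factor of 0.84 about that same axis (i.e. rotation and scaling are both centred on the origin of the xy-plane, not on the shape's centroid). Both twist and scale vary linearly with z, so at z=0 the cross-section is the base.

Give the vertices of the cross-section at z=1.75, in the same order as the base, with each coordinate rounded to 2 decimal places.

Cross-section at z=1.75: (-4.15,2.67) (-4.85,-3.03) (-0.70,-4.60) (0.84,-4.84) (3.73,-0.25) (0.48,4.17)

t = z/height = 1.75/15 = 0.116667
s = 1 + (scale-1)·z/height = 1 + (0.84-1)·1.75/15 = 0.981333
θ = twist·z/height = -232°·1.75/15 = -27.0667° = -0.472402 rad
cos θ = 0.890478, sin θ = -0.455027 (intermediates below are computed at full precision and shown rounded to 5 d.p.)
v1: (-5,0.5) → rotate → (-4.22487,2.72037) → ×s → (-4.14601,2.66959) → (-4.15,2.67)
v2: (-3,-5) → rotate → (-4.94657,-3.08731) → ×s → (-4.85423,-3.02968) → (-4.85,-3.03)
v3: (1.5,-4.5) → rotate → (-0.71190,-4.68969) → ×s → (-0.69862,-4.60215) → (-0.70,-4.60)
v4: (3,-4) → rotate → (0.85133,-4.92699) → ×s → (0.83543,-4.83502) → (0.84,-4.84)
v5: (3.5,1.5) → rotate → (3.79921,-0.25688) → ×s → (3.72829,-0.25208) → (3.73,-0.25)
v6: (-1.5,4) → rotate → (0.48439,4.24445) → ×s → (0.47535,4.16522) → (0.48,4.17)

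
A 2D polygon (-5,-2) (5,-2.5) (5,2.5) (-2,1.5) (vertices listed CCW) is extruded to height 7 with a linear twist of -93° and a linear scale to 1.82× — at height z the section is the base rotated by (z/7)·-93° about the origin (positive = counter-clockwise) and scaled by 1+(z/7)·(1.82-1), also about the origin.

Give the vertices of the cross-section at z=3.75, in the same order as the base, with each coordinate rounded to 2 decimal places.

Cross-section at z=3.75: (-6.84,3.64) (1.89,-7.82) (7.39,-3.18) (-0.21,3.59)

t = z/height = 3.75/7 = 0.535714
s = 1 + (scale-1)·z/height = 1 + (1.82-1)·3.75/7 = 1.439286
θ = twist·z/height = -93°·3.75/7 = -49.8214° = -0.869548 rad
cos θ = 0.645172, sin θ = -0.764037 (intermediates below are computed at full precision and shown rounded to 5 d.p.)
v1: (-5,-2) → rotate → (-4.75393,2.52984) → ×s → (-6.84227,3.64117) → (-6.84,3.64)
v2: (5,-2.5) → rotate → (1.31577,-5.43312) → ×s → (1.89376,-7.81981) → (1.89,-7.82)
v3: (5,2.5) → rotate → (5.13595,-2.20726) → ×s → (7.39210,-3.17687) → (7.39,-3.18)
v4: (-2,1.5) → rotate → (-0.14429,2.49583) → ×s → (-0.20767,3.59222) → (-0.21,3.59)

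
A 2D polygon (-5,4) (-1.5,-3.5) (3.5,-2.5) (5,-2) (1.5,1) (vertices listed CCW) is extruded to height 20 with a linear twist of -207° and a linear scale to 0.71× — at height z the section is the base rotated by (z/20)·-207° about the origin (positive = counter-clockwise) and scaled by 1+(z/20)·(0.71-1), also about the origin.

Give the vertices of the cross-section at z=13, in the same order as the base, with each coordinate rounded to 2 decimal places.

t = z/height = 13/20 = 0.65
s = 1 + (scale-1)·z/height = 1 + (0.71-1)·13/20 = 0.811500
θ = twist·z/height = -207°·13/20 = -134.5500° = -2.348341 rad
cos θ = -0.701531, sin θ = -0.712639 (intermediates below are computed at full precision and shown rounded to 5 d.p.)
v1: (-5,4) → rotate → (6.35821,0.75707) → ×s → (5.15969,0.61436) → (5.16,0.61)
v2: (-1.5,-3.5) → rotate → (-1.44194,3.52432) → ×s → (-1.17013,2.85998) → (-1.17,2.86)
v3: (3.5,-2.5) → rotate → (-4.23696,-0.74041) → ×s → (-3.43829,-0.60084) → (-3.44,-0.60)
v4: (5,-2) → rotate → (-4.93293,-2.16013) → ×s → (-4.00308,-1.75295) → (-4.00,-1.75)
v5: (1.5,1) → rotate → (-0.33966,-1.77049) → ×s → (-0.27563,-1.43675) → (-0.28,-1.44)

Cross-section at z=13: (5.16,0.61) (-1.17,2.86) (-3.44,-0.60) (-4.00,-1.75) (-0.28,-1.44)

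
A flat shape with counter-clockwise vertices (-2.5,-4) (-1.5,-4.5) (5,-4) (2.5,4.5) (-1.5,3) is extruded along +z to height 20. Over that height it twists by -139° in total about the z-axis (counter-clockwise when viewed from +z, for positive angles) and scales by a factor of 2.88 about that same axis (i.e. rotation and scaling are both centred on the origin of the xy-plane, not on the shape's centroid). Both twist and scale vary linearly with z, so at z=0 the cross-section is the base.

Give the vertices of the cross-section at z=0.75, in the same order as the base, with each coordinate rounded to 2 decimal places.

Cross-section at z=0.75: (-3.05,-4.02) (-2.04,-4.65) (4.94,-4.75) (3.10,4.55) (-1.31,3.34)

t = z/height = 0.75/20 = 0.0375
s = 1 + (scale-1)·z/height = 1 + (2.88-1)·0.75/20 = 1.070500
θ = twist·z/height = -139°·0.75/20 = -5.2125° = -0.090975 rad
cos θ = 0.995865, sin θ = -0.090850 (intermediates below are computed at full precision and shown rounded to 5 d.p.)
v1: (-2.5,-4) → rotate → (-2.85306,-3.75633) → ×s → (-3.05420,-4.02116) → (-3.05,-4.02)
v2: (-1.5,-4.5) → rotate → (-1.90262,-4.34512) → ×s → (-2.03676,-4.65145) → (-2.04,-4.65)
v3: (5,-4) → rotate → (4.61592,-4.43771) → ×s → (4.94135,-4.75057) → (4.94,-4.75)
v4: (2.5,4.5) → rotate → (2.89849,4.25427) → ×s → (3.10283,4.55419) → (3.10,4.55)
v5: (-1.5,3) → rotate → (-1.22125,3.12387) → ×s → (-1.30735,3.34410) → (-1.31,3.34)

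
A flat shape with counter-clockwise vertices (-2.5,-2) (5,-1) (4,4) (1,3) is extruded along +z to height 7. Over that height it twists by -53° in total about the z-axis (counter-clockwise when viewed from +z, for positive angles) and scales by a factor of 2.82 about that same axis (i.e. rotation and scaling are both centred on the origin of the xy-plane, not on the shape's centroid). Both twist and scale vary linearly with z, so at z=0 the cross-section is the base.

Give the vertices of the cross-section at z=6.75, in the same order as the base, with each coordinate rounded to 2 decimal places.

t = z/height = 6.75/7 = 0.964286
s = 1 + (scale-1)·z/height = 1 + (2.82-1)·6.75/7 = 2.755000
θ = twist·z/height = -53°·6.75/7 = -51.1071° = -0.891988 rad
cos θ = 0.627866, sin θ = -0.778321 (intermediates below are computed at full precision and shown rounded to 5 d.p.)
v1: (-2.5,-2) → rotate → (-3.12631,0.69007) → ×s → (-8.61298,1.90115) → (-8.61,1.90)
v2: (5,-1) → rotate → (2.36101,-4.51947) → ×s → (6.50458,-12.45115) → (6.50,-12.45)
v3: (4,4) → rotate → (5.62475,-0.60182) → ×s → (15.49619,-1.65802) → (15.50,-1.66)
v4: (1,3) → rotate → (2.96283,1.10528) → ×s → (8.16260,3.04504) → (8.16,3.05)

Cross-section at z=6.75: (-8.61,1.90) (6.50,-12.45) (15.50,-1.66) (8.16,3.05)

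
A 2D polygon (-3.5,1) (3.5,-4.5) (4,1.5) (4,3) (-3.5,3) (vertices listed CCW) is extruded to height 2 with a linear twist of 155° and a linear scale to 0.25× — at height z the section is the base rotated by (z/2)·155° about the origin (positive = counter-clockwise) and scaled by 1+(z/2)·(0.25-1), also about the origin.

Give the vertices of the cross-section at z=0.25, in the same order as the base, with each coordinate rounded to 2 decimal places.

t = z/height = 0.25/2 = 0.125
s = 1 + (scale-1)·z/height = 1 + (0.25-1)·0.25/2 = 0.906250
θ = twist·z/height = 155°·0.25/2 = 19.3750° = 0.338158 rad
cos θ = 0.943368, sin θ = 0.331750 (intermediates below are computed at full precision and shown rounded to 5 d.p.)
v1: (-3.5,1) → rotate → (-3.63354,-0.21776) → ×s → (-3.29289,-0.19734) → (-3.29,-0.20)
v2: (3.5,-4.5) → rotate → (4.79466,-3.08403) → ×s → (4.34516,-2.79490) → (4.35,-2.79)
v3: (4,1.5) → rotate → (3.27585,2.74205) → ×s → (2.96874,2.48498) → (2.97,2.48)
v4: (4,3) → rotate → (2.77822,4.15710) → ×s → (2.51776,3.76737) → (2.52,3.77)
v5: (-3.5,3) → rotate → (-4.29703,1.66898) → ×s → (-3.89419,1.51251) → (-3.89,1.51)

Cross-section at z=0.25: (-3.29,-0.20) (4.35,-2.79) (2.97,2.48) (2.52,3.77) (-3.89,1.51)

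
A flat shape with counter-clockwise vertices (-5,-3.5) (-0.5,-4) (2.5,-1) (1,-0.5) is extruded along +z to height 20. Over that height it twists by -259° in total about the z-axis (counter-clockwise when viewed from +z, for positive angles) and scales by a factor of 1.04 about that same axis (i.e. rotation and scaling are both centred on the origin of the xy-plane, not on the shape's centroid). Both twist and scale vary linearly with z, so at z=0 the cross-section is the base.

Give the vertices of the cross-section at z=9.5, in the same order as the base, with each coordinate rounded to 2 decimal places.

t = z/height = 9.5/20 = 0.475
s = 1 + (scale-1)·z/height = 1 + (1.04-1)·9.5/20 = 1.019000
θ = twist·z/height = -259°·9.5/20 = -123.0250° = -2.147191 rad
cos θ = -0.545005, sin θ = -0.838433 (intermediates below are computed at full precision and shown rounded to 5 d.p.)
v1: (-5,-3.5) → rotate → (-0.20949,6.09968) → ×s → (-0.21347,6.21558) → (-0.21,6.22)
v2: (-0.5,-4) → rotate → (-3.08123,2.59924) → ×s → (-3.13977,2.64862) → (-3.14,2.65)
v3: (2.5,-1) → rotate → (-2.20095,-1.55108) → ×s → (-2.24276,-1.58055) → (-2.24,-1.58)
v4: (1,-0.5) → rotate → (-0.96422,-0.56593) → ×s → (-0.98254,-0.57668) → (-0.98,-0.58)

Cross-section at z=9.5: (-0.21,6.22) (-3.14,2.65) (-2.24,-1.58) (-0.98,-0.58)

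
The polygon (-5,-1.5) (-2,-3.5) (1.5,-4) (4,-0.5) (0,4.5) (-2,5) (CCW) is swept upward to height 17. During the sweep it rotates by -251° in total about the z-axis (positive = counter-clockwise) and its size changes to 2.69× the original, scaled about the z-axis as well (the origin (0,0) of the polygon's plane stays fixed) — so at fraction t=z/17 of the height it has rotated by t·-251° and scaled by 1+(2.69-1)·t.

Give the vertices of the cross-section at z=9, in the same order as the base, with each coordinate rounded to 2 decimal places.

Cross-section at z=9: (4.36,8.88) (-2.28,7.29) (-7.49,3.07) (-5.85,-4.91) (6.25,-5.80) (9.52,-3.67)

t = z/height = 9/17 = 0.529412
s = 1 + (scale-1)·z/height = 1 + (2.69-1)·9/17 = 1.894706
θ = twist·z/height = -251°·9/17 = -132.8824° = -2.319235 rad
cos θ = -0.680495, sin θ = -0.732753 (intermediates below are computed at full precision and shown rounded to 5 d.p.)
v1: (-5,-1.5) → rotate → (2.30335,4.68451) → ×s → (4.36417,8.87576) → (4.36,8.88)
v2: (-2,-3.5) → rotate → (-1.20364,3.84724) → ×s → (-2.28055,7.28939) → (-2.28,7.29)
v3: (1.5,-4) → rotate → (-3.95175,1.62285) → ×s → (-7.48741,3.07483) → (-7.49,3.07)
v4: (4,-0.5) → rotate → (-3.08836,-2.59076) → ×s → (-5.85153,-4.90873) → (-5.85,-4.91)
v5: (0,4.5) → rotate → (3.29739,-3.06223) → ×s → (6.24758,-5.80202) → (6.25,-5.80)
v6: (-2,5) → rotate → (5.02475,-1.93697) → ×s → (9.52043,-3.66999) → (9.52,-3.67)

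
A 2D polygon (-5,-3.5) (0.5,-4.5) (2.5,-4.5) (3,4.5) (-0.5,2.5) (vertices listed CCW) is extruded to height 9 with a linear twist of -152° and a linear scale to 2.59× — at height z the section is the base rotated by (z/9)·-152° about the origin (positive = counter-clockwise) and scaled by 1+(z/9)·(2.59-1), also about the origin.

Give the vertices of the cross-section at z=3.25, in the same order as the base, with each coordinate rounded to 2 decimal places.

Cross-section at z=3.25: (-9.03,3.27) (-5.34,-4.72) (-3.53,-7.29) (8.51,0.21) (2.77,2.91)

t = z/height = 3.25/9 = 0.361111
s = 1 + (scale-1)·z/height = 1 + (2.59-1)·3.25/9 = 1.574167
θ = twist·z/height = -152°·3.25/9 = -54.8889° = -0.957992 rad
cos θ = 0.575164, sin θ = -0.818038 (intermediates below are computed at full precision and shown rounded to 5 d.p.)
v1: (-5,-3.5) → rotate → (-5.73895,2.07712) → ×s → (-9.03407,3.26973) → (-9.03,3.27)
v2: (0.5,-4.5) → rotate → (-3.39359,-2.99726) → ×s → (-5.34208,-4.71818) → (-5.34,-4.72)
v3: (2.5,-4.5) → rotate → (-2.24326,-4.63333) → ×s → (-3.53127,-7.29364) → (-3.53,-7.29)
v4: (3,4.5) → rotate → (5.40666,0.13412) → ×s → (8.51099,0.21113) → (8.51,0.21)
v5: (-0.5,2.5) → rotate → (1.75751,1.84693) → ×s → (2.76662,2.90737) → (2.77,2.91)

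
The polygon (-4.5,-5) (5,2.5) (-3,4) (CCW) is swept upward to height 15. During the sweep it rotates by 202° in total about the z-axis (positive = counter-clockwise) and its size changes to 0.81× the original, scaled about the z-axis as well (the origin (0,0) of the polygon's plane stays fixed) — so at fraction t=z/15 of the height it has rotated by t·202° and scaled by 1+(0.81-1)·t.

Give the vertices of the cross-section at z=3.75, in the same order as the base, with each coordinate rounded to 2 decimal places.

Cross-section at z=3.75: (0.95,-6.34) (1.19,5.19) (-4.76,0.22)

t = z/height = 3.75/15 = 0.25
s = 1 + (scale-1)·z/height = 1 + (0.81-1)·3.75/15 = 0.952500
θ = twist·z/height = 202°·3.75/15 = 50.5000° = 0.881391 rad
cos θ = 0.636078, sin θ = 0.771625 (intermediates below are computed at full precision and shown rounded to 5 d.p.)
v1: (-4.5,-5) → rotate → (0.99577,-6.65270) → ×s → (0.94847,-6.33670) → (0.95,-6.34)
v2: (5,2.5) → rotate → (1.25133,5.44832) → ×s → (1.19189,5.18952) → (1.19,5.19)
v3: (-3,4) → rotate → (-4.99473,0.22944) → ×s → (-4.75748,0.21854) → (-4.76,0.22)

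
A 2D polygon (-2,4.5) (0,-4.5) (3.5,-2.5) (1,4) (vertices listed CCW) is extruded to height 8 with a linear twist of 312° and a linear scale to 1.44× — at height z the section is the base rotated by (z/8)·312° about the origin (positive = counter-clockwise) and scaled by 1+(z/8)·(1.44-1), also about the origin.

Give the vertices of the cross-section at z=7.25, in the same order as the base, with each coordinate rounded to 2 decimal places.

Cross-section at z=7.25: (5.52,4.12) (-6.14,-1.39) (-2.33,-5.55) (5.77,-0.13)

t = z/height = 7.25/8 = 0.90625
s = 1 + (scale-1)·z/height = 1 + (1.44-1)·7.25/8 = 1.398750
θ = twist·z/height = 312°·7.25/8 = 282.7500° = 4.934918 rad
cos θ = 0.220697, sin θ = -0.975342 (intermediates below are computed at full precision and shown rounded to 5 d.p.)
v1: (-2,4.5) → rotate → (3.94765,2.94382) → ×s → (5.52177,4.11767) → (5.52,4.12)
v2: (0,-4.5) → rotate → (-4.38904,-0.99314) → ×s → (-6.13917,-1.38915) → (-6.14,-1.39)
v3: (3.5,-2.5) → rotate → (-1.66591,-3.96544) → ×s → (-2.33020,-5.54666) → (-2.33,-5.55)
v4: (1,4) → rotate → (4.12207,-0.09255) → ×s → (5.76574,-0.12946) → (5.77,-0.13)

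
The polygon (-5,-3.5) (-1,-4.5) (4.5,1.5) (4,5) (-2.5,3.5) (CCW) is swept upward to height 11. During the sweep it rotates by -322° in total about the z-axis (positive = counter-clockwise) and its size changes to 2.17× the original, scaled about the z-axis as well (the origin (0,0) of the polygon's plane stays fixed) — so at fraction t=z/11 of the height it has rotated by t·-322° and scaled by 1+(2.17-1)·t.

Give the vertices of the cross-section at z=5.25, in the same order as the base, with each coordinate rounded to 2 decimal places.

Cross-section at z=5.25: (4.57,8.34) (-1.71,6.98) (-5.25,-5.20) (-2.13,-9.75) (5.91,-3.16)

t = z/height = 5.25/11 = 0.477273
s = 1 + (scale-1)·z/height = 1 + (2.17-1)·5.25/11 = 1.558409
θ = twist·z/height = -322°·5.25/11 = -153.6818° = -2.682254 rad
cos θ = -0.896346, sin θ = -0.443356 (intermediates below are computed at full precision and shown rounded to 5 d.p.)
v1: (-5,-3.5) → rotate → (2.92998,5.35399) → ×s → (4.56611,8.34370) → (4.57,8.34)
v2: (-1,-4.5) → rotate → (-1.09875,4.47691) → ×s → (-1.71231,6.97686) → (-1.71,6.98)
v3: (4.5,1.5) → rotate → (-3.36852,-3.33962) → ×s → (-5.24954,-5.20449) → (-5.25,-5.20)
v4: (4,5) → rotate → (-1.36860,-6.25515) → ×s → (-2.13285,-9.74809) → (-2.13,-9.75)
v5: (-2.5,3.5) → rotate → (3.79261,-2.02882) → ×s → (5.91044,-3.16173) → (5.91,-3.16)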